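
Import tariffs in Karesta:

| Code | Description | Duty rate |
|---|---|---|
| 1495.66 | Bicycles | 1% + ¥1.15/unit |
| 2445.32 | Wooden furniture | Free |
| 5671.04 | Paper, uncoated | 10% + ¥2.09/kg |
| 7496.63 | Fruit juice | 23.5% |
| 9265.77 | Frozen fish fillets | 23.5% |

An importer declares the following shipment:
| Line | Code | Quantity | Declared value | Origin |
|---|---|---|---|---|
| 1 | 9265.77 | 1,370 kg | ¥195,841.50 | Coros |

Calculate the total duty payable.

¥46,022.75

Line 1 (9265.77, Coros, 1,370 kg, ¥195,841.50):
Base rate for 9265.77 is 23.5%.
Duty = ¥195,841.50 × 23.5% = ¥46,022.75.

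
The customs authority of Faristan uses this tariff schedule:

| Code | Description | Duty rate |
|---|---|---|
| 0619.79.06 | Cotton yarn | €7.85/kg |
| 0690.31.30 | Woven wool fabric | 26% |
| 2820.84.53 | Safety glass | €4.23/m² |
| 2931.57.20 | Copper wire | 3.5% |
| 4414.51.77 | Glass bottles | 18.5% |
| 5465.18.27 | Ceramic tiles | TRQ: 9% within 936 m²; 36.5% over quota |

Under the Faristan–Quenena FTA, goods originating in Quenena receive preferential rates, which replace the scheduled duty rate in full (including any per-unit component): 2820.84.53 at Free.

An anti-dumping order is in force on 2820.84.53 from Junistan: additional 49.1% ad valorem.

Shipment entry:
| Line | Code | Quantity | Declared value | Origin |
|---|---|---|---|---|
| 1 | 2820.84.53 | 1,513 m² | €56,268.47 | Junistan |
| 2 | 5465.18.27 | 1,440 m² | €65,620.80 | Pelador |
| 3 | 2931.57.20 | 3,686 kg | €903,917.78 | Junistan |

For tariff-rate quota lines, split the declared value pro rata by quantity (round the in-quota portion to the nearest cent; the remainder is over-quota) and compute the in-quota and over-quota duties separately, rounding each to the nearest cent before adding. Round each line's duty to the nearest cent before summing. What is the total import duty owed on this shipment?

Line 1 (2820.84.53, Junistan, 1,513 m², €56,268.47):
Base rate for 2820.84.53 is €4.23/m².
2820.84.53 has an FTA preferential rate, but origin Junistan is not Quenena; base rate stands.
Additional duty on 2820.84.53 from Junistan: +49.1% ad valorem. Applied ad valorem rate = 49.1%.
Duty = €56,268.47 × 49.1% + 1,513 × €4.23 = €34,027.81.
Line 2 (5465.18.27, Pelador, 1,440 m², €65,620.80):
Code 5465.18.27 is under a tariff-rate quota (threshold 936 m²). In-quota: 936 m² at 9%; over-quota: 504 m² at 36.5%.
Pro-rata value split: in-quota = €65,620.80 × 936/1,440 = €42,653.52; over-quota = €65,620.80 − €42,653.52 = €22,967.28.
In-quota duty = €42,653.52 × 9% = €3,838.82. Over-quota duty = €22,967.28 × 36.5% = €8,383.06.
Line duty = €3,838.82 + €8,383.06 = €12,221.88.
Line 3 (2931.57.20, Junistan, 3,686 kg, €903,917.78):
Base rate for 2931.57.20 is 3.5%.
Duty = €903,917.78 × 3.5% = €31,637.12.
Total = €34,027.81 + €12,221.88 + €31,637.12 = €77,886.81.

€77,886.81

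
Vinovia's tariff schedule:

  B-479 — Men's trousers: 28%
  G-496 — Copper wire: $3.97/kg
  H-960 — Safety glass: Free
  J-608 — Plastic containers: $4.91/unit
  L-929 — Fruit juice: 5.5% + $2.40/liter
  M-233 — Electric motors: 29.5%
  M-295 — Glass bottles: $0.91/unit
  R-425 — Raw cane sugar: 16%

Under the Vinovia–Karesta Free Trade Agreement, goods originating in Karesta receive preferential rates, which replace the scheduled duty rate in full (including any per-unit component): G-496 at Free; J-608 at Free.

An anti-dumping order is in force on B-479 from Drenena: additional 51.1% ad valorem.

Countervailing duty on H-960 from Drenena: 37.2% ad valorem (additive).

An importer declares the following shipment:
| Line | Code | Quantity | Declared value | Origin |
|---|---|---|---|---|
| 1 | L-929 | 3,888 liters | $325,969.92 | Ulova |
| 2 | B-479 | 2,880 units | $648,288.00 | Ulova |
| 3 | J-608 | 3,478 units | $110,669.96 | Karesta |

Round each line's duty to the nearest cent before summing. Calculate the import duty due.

Line 1 (L-929, Ulova, 3,888 liters, $325,969.92):
Base rate for L-929 is 5.5% + $2.40/liter.
Duty = $325,969.92 × 5.5% + 3,888 × $2.40 = $27,259.55.
Line 2 (B-479, Ulova, 2,880 units, $648,288.00):
Base rate for B-479 is 28%.
The additional-duty order on B-479 targets Drenena, not Ulova; it does not apply.
Duty = $648,288.00 × 28% = $181,520.64.
Line 3 (J-608, Karesta, 3,478 units, $110,669.96):
Base rate for J-608 is $4.91/unit.
Origin Karesta qualifies under the Vinovia–Karesta agreement and J-608 is covered: preferential rate Free applies instead.
Duty = $110,669.96 × 0% = $0.00.
Total = $27,259.55 + $181,520.64 + $0.00 = $208,780.19.

$208,780.19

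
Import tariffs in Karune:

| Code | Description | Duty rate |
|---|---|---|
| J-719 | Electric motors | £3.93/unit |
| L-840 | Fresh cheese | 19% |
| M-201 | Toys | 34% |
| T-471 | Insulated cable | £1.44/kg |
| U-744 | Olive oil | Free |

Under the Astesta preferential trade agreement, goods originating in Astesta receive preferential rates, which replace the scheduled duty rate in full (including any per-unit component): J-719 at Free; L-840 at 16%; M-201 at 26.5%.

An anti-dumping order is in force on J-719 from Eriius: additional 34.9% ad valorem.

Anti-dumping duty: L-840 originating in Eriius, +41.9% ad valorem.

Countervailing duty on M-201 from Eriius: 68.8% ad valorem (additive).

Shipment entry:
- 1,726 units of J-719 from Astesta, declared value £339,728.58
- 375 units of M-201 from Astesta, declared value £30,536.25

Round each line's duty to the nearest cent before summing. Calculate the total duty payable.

Line 1 (J-719, Astesta, 1,726 units, £339,728.58):
Base rate for J-719 is £3.93/unit.
Origin Astesta qualifies under the Karune–Astesta agreement and J-719 is covered: preferential rate Free applies instead.
The additional-duty order on J-719 targets Eriius, not Astesta; it does not apply.
Duty = £339,728.58 × 0% = £0.00.
Line 2 (M-201, Astesta, 375 units, £30,536.25):
Base rate for M-201 is 34%.
Origin Astesta qualifies under the Karune–Astesta agreement and M-201 is covered: preferential rate 26.5% applies instead.
The additional-duty order on M-201 targets Eriius, not Astesta; it does not apply.
Duty = £30,536.25 × 26.5% = £8,092.11.
Total = £0.00 + £8,092.11 = £8,092.11.

£8,092.11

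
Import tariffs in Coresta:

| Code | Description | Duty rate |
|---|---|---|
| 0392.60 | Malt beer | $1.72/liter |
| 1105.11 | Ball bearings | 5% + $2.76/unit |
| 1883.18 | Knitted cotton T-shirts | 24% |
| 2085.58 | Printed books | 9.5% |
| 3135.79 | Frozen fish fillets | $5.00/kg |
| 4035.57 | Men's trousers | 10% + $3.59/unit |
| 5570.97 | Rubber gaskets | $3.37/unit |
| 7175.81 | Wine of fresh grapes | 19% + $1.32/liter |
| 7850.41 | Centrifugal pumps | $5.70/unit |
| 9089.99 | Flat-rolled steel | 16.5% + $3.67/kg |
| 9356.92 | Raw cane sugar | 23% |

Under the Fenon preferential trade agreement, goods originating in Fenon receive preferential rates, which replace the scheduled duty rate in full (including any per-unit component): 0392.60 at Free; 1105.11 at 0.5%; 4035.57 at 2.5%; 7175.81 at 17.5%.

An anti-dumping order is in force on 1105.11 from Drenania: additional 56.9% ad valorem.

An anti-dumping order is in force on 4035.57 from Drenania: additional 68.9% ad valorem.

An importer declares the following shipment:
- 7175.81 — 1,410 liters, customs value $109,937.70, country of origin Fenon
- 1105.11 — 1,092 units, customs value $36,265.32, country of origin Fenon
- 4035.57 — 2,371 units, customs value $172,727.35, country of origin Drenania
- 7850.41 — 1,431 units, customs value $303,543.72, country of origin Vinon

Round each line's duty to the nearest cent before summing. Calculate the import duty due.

$172,370.90

Line 1 (7175.81, Fenon, 1,410 liters, $109,937.70):
Base rate for 7175.81 is 19% + $1.32/liter.
Origin Fenon qualifies under the Coresta–Fenon agreement and 7175.81 is covered: preferential rate 17.5% applies instead.
Duty = $109,937.70 × 17.5% = $19,239.10.
Line 2 (1105.11, Fenon, 1,092 units, $36,265.32):
Base rate for 1105.11 is 5% + $2.76/unit.
Origin Fenon qualifies under the Coresta–Fenon agreement and 1105.11 is covered: preferential rate 0.5% applies instead.
The additional-duty order on 1105.11 targets Drenania, not Fenon; it does not apply.
Duty = $36,265.32 × 0.5% = $181.33.
Line 3 (4035.57, Drenania, 2,371 units, $172,727.35):
Base rate for 4035.57 is 10% + $3.59/unit.
4035.57 has an FTA preferential rate, but origin Drenania is not Fenon; base rate stands.
Additional duty on 4035.57 from Drenania: +68.9%. Applied ad valorem rate: 10% + 68.9% = 78.9%.
Duty = $172,727.35 × 78.9% + 2,371 × $3.59 = $144,793.77.
Line 4 (7850.41, Vinon, 1,431 units, $303,543.72):
Base rate for 7850.41 is $5.70/unit.
Duty = 1,431 × $5.70 = $8,156.70.
Total = $19,239.10 + $181.33 + $144,793.77 + $8,156.70 = $172,370.90.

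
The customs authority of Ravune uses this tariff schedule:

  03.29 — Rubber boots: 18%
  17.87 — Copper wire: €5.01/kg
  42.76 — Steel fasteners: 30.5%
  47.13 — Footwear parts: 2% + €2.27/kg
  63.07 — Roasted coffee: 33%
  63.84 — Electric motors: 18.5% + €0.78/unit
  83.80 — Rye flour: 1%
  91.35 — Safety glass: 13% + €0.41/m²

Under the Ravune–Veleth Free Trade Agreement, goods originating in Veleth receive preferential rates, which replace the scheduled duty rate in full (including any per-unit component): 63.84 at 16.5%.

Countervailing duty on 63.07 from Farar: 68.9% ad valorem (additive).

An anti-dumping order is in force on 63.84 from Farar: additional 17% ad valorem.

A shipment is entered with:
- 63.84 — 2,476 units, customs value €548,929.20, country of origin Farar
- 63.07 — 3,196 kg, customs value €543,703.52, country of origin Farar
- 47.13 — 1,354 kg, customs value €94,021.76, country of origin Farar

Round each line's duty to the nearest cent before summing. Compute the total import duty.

€755,789.06

Line 1 (63.84, Farar, 2,476 units, €548,929.20):
Base rate for 63.84 is 18.5% + €0.78/unit.
63.84 has an FTA preferential rate, but origin Farar is not Veleth; base rate stands.
Additional duty on 63.84 from Farar: +17%. Applied ad valorem rate: 18.5% + 17% = 35.5%.
Duty = €548,929.20 × 35.5% + 2,476 × €0.78 = €196,801.15.
Line 2 (63.07, Farar, 3,196 kg, €543,703.52):
Base rate for 63.07 is 33%.
Additional duty on 63.07 from Farar: +68.9%. Applied ad valorem rate: 33% + 68.9% = 101.9%.
Duty = €543,703.52 × 101.9% = €554,033.89.
Line 3 (47.13, Farar, 1,354 kg, €94,021.76):
Base rate for 47.13 is 2% + €2.27/kg.
Duty = €94,021.76 × 2% + 1,354 × €2.27 = €4,954.02.
Total = €196,801.15 + €554,033.89 + €4,954.02 = €755,789.06.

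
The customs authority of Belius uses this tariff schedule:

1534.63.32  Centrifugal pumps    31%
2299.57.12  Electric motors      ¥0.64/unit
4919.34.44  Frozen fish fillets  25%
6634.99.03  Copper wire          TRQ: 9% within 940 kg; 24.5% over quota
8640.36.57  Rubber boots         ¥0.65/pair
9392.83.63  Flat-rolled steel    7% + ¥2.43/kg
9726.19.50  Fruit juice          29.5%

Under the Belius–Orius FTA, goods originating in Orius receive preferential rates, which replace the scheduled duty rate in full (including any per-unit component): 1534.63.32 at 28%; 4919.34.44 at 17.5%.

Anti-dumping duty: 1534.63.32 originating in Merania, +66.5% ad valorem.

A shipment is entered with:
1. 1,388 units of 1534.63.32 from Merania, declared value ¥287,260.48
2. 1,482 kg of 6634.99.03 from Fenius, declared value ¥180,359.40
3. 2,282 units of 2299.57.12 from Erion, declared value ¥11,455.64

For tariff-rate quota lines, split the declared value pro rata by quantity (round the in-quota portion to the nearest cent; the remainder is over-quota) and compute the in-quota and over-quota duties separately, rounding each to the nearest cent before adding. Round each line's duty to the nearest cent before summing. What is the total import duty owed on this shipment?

Line 1 (1534.63.32, Merania, 1,388 units, ¥287,260.48):
Base rate for 1534.63.32 is 31%.
1534.63.32 has an FTA preferential rate, but origin Merania is not Orius; base rate stands.
Additional duty on 1534.63.32 from Merania: +66.5%. Applied ad valorem rate: 31% + 66.5% = 97.5%.
Duty = ¥287,260.48 × 97.5% = ¥280,078.97.
Line 2 (6634.99.03, Fenius, 1,482 kg, ¥180,359.40):
Code 6634.99.03 is under a tariff-rate quota (threshold 940 kg). In-quota: 940 kg at 9%; over-quota: 542 kg at 24.5%.
Pro-rata value split: in-quota = ¥180,359.40 × 940/1,482 = ¥114,398.00; over-quota = ¥180,359.40 − ¥114,398.00 = ¥65,961.40.
In-quota duty = ¥114,398.00 × 9% = ¥10,295.82. Over-quota duty = ¥65,961.40 × 24.5% = ¥16,160.54.
Line duty = ¥10,295.82 + ¥16,160.54 = ¥26,456.36.
Line 3 (2299.57.12, Erion, 2,282 units, ¥11,455.64):
Base rate for 2299.57.12 is ¥0.64/unit.
Duty = 2,282 × ¥0.64 = ¥1,460.48.
Total = ¥280,078.97 + ¥26,456.36 + ¥1,460.48 = ¥307,995.81.

¥307,995.81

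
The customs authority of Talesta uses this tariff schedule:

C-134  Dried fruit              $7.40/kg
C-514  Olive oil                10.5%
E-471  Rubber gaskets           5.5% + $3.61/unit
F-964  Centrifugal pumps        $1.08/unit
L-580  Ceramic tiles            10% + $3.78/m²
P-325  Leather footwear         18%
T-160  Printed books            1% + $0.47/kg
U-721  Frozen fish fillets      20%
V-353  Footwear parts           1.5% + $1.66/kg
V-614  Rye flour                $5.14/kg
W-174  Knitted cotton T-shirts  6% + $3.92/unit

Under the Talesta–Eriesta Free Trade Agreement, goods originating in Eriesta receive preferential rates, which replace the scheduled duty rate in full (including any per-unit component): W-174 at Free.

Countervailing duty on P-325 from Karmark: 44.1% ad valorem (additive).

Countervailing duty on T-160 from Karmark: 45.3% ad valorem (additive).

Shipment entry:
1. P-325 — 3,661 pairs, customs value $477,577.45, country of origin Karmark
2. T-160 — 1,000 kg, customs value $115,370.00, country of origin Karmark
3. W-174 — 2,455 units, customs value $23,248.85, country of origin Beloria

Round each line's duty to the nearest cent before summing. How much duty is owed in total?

$361,480.44

Line 1 (P-325, Karmark, 3,661 pairs, $477,577.45):
Base rate for P-325 is 18%.
Additional duty on P-325 from Karmark: +44.1%. Applied ad valorem rate: 18% + 44.1% = 62.1%.
Duty = $477,577.45 × 62.1% = $296,575.60.
Line 2 (T-160, Karmark, 1,000 kg, $115,370.00):
Base rate for T-160 is 1% + $0.47/kg.
Additional duty on T-160 from Karmark: +45.3%. Applied ad valorem rate: 1% + 45.3% = 46.3%.
Duty = $115,370.00 × 46.3% + 1,000 × $0.47 = $53,886.31.
Line 3 (W-174, Beloria, 2,455 units, $23,248.85):
Base rate for W-174 is 6% + $3.92/unit.
W-174 has an FTA preferential rate, but origin Beloria is not Eriesta; base rate stands.
Duty = $23,248.85 × 6% + 2,455 × $3.92 = $11,018.53.
Total = $296,575.60 + $53,886.31 + $11,018.53 = $361,480.44.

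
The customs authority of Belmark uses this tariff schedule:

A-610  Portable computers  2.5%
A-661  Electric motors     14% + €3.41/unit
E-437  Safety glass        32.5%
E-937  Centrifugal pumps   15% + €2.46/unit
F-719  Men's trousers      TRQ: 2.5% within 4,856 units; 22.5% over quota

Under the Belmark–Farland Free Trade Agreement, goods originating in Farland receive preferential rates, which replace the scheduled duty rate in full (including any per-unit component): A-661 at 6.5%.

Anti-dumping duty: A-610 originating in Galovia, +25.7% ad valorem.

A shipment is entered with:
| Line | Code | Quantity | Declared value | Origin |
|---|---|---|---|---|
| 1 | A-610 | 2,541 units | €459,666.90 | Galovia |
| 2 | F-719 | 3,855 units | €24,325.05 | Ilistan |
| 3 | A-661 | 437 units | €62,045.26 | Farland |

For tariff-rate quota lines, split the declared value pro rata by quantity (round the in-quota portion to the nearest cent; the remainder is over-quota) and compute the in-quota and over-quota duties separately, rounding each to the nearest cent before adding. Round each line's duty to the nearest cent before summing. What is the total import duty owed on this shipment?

Line 1 (A-610, Galovia, 2,541 units, €459,666.90):
Base rate for A-610 is 2.5%.
Additional duty on A-610 from Galovia: +25.7%. Applied ad valorem rate: 2.5% + 25.7% = 28.2%.
Duty = €459,666.90 × 28.2% = €129,626.07.
Line 2 (F-719, Ilistan, 3,855 units, €24,325.05):
Code F-719 is under a tariff-rate quota (threshold 4,856 units). Quantity 3,855 units is within the quota, so the in-quota rate 2.5% applies to the full value.
Duty = €24,325.05 × 2.5% = €608.13.
Line 3 (A-661, Farland, 437 units, €62,045.26):
Base rate for A-661 is 14% + €3.41/unit.
Origin Farland qualifies under the Belmark–Farland agreement and A-661 is covered: preferential rate 6.5% applies instead.
Duty = €62,045.26 × 6.5% = €4,032.94.
Total = €129,626.07 + €608.13 + €4,032.94 = €134,267.14.

€134,267.14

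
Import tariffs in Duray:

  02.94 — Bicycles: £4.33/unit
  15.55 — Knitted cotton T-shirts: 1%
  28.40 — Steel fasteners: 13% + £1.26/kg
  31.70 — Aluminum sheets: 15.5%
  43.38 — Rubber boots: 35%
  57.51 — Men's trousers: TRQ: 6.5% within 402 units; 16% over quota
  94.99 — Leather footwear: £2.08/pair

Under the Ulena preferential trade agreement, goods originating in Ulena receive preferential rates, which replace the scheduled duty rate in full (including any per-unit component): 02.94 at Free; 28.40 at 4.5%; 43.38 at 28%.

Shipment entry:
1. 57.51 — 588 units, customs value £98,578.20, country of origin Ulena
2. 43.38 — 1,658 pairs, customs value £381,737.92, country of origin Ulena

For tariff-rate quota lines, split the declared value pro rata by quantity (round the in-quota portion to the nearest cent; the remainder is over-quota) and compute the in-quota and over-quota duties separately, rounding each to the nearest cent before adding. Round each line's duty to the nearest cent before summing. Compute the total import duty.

£116,256.57

Line 1 (57.51, Ulena, 588 units, £98,578.20):
Code 57.51 is under a tariff-rate quota (threshold 402 units). In-quota: 402 units at 6.5%; over-quota: 186 units at 16%.
Pro-rata value split: in-quota = £98,578.20 × 402/588 = £67,395.30; over-quota = £98,578.20 − £67,395.30 = £31,182.90.
In-quota duty = £67,395.30 × 6.5% = £4,380.69. Over-quota duty = £31,182.90 × 16% = £4,989.26.
Line duty = £4,380.69 + £4,989.26 = £9,369.95.
Line 2 (43.38, Ulena, 1,658 pairs, £381,737.92):
Base rate for 43.38 is 35%.
Origin Ulena qualifies under the Duray–Ulena agreement and 43.38 is covered: preferential rate 28% applies instead.
Duty = £381,737.92 × 28% = £106,886.62.
Total = £9,369.95 + £106,886.62 = £116,256.57.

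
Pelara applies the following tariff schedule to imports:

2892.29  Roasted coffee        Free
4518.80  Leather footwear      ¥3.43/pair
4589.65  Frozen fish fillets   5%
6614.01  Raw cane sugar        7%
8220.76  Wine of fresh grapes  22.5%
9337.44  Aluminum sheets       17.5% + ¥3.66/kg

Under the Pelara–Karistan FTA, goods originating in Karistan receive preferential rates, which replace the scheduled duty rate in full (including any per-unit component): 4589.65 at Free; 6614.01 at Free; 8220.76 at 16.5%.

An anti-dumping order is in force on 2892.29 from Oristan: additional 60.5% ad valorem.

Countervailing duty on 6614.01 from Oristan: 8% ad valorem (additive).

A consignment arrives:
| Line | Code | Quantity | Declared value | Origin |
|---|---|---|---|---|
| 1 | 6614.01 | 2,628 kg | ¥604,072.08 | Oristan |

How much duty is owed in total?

¥90,610.81

Line 1 (6614.01, Oristan, 2,628 kg, ¥604,072.08):
Base rate for 6614.01 is 7%.
6614.01 has an FTA preferential rate, but origin Oristan is not Karistan; base rate stands.
Additional duty on 6614.01 from Oristan: +8%. Applied ad valorem rate: 7% + 8% = 15%.
Duty = ¥604,072.08 × 15% = ¥90,610.81.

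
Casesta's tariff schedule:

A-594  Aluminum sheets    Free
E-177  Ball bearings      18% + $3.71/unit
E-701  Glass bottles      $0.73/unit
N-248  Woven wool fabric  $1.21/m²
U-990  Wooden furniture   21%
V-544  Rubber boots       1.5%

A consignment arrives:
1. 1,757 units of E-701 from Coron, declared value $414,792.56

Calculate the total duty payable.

$1,282.61

Line 1 (E-701, Coron, 1,757 units, $414,792.56):
Base rate for E-701 is $0.73/unit.
Duty = 1,757 × $0.73 = $1,282.61.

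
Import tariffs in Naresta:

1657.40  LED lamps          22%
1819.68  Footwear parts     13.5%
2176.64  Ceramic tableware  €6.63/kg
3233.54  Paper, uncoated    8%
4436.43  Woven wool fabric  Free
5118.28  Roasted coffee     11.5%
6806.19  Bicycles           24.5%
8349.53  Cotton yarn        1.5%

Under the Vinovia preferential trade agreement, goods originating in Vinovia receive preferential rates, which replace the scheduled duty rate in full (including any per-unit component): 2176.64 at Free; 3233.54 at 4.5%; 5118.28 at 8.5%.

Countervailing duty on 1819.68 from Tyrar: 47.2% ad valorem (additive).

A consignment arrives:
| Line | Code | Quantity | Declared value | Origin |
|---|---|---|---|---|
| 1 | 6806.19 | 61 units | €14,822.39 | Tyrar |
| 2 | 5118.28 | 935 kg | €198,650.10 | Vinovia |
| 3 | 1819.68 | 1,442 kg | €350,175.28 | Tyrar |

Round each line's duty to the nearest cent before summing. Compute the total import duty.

€233,073.14

Line 1 (6806.19, Tyrar, 61 units, €14,822.39):
Base rate for 6806.19 is 24.5%.
Duty = €14,822.39 × 24.5% = €3,631.49.
Line 2 (5118.28, Vinovia, 935 kg, €198,650.10):
Base rate for 5118.28 is 11.5%.
Origin Vinovia qualifies under the Naresta–Vinovia agreement and 5118.28 is covered: preferential rate 8.5% applies instead.
Duty = €198,650.10 × 8.5% = €16,885.26.
Line 3 (1819.68, Tyrar, 1,442 kg, €350,175.28):
Base rate for 1819.68 is 13.5%.
Additional duty on 1819.68 from Tyrar: +47.2%. Applied ad valorem rate: 13.5% + 47.2% = 60.7%.
Duty = €350,175.28 × 60.7% = €212,556.39.
Total = €3,631.49 + €16,885.26 + €212,556.39 = €233,073.14.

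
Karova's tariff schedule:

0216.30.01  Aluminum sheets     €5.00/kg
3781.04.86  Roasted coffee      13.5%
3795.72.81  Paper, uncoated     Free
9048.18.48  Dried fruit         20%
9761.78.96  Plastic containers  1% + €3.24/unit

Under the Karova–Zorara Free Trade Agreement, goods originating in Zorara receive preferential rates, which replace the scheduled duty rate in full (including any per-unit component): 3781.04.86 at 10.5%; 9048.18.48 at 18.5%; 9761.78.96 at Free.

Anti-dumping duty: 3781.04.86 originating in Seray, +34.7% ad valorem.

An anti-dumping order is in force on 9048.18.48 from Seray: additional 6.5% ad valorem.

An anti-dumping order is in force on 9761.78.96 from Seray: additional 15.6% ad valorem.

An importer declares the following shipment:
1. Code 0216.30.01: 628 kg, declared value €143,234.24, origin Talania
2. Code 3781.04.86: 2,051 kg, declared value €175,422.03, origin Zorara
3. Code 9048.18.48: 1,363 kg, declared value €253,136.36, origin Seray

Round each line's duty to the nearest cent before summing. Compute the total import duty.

€88,640.45

Line 1 (0216.30.01, Talania, 628 kg, €143,234.24):
Base rate for 0216.30.01 is €5.00/kg.
Duty = 628 × €5.00 = €3,140.00.
Line 2 (3781.04.86, Zorara, 2,051 kg, €175,422.03):
Base rate for 3781.04.86 is 13.5%.
Origin Zorara qualifies under the Karova–Zorara agreement and 3781.04.86 is covered: preferential rate 10.5% applies instead.
The additional-duty order on 3781.04.86 targets Seray, not Zorara; it does not apply.
Duty = €175,422.03 × 10.5% = €18,419.31.
Line 3 (9048.18.48, Seray, 1,363 kg, €253,136.36):
Base rate for 9048.18.48 is 20%.
9048.18.48 has an FTA preferential rate, but origin Seray is not Zorara; base rate stands.
Additional duty on 9048.18.48 from Seray: +6.5%. Applied ad valorem rate: 20% + 6.5% = 26.5%.
Duty = €253,136.36 × 26.5% = €67,081.14.
Total = €3,140.00 + €18,419.31 + €67,081.14 = €88,640.45.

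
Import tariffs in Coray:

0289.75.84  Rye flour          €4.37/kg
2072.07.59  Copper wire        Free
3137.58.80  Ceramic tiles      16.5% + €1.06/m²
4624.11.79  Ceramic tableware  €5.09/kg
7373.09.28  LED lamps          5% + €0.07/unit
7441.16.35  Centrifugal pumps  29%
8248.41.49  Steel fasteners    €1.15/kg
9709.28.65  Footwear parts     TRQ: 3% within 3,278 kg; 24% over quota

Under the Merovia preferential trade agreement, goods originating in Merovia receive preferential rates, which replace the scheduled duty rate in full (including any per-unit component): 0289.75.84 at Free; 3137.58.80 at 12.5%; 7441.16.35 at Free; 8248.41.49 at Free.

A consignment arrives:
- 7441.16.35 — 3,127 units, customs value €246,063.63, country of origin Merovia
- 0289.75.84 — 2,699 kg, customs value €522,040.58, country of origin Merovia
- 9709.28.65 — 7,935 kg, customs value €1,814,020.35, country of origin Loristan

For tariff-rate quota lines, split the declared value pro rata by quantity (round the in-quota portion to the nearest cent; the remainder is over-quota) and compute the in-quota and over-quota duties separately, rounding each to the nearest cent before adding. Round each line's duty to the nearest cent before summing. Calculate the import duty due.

Line 1 (7441.16.35, Merovia, 3,127 units, €246,063.63):
Base rate for 7441.16.35 is 29%.
Origin Merovia qualifies under the Coray–Merovia agreement and 7441.16.35 is covered: preferential rate Free applies instead.
Duty = €246,063.63 × 0% = €0.00.
Line 2 (0289.75.84, Merovia, 2,699 kg, €522,040.58):
Base rate for 0289.75.84 is €4.37/kg.
Origin Merovia qualifies under the Coray–Merovia agreement and 0289.75.84 is covered: preferential rate Free applies instead.
Duty = €522,040.58 × 0% = €0.00.
Line 3 (9709.28.65, Loristan, 7,935 kg, €1,814,020.35):
Code 9709.28.65 is under a tariff-rate quota (threshold 3,278 kg). In-quota: 3,278 kg at 3%; over-quota: 4,657 kg at 24%.
Pro-rata value split: in-quota = €1,814,020.35 × 3,278/7,935 = €749,383.58; over-quota = €1,814,020.35 − €749,383.58 = €1,064,636.77.
In-quota duty = €749,383.58 × 3% = €22,481.51. Over-quota duty = €1,064,636.77 × 24% = €255,512.82.
Line duty = €22,481.51 + €255,512.82 = €277,994.33.
Total = €0.00 + €0.00 + €277,994.33 = €277,994.33.

€277,994.33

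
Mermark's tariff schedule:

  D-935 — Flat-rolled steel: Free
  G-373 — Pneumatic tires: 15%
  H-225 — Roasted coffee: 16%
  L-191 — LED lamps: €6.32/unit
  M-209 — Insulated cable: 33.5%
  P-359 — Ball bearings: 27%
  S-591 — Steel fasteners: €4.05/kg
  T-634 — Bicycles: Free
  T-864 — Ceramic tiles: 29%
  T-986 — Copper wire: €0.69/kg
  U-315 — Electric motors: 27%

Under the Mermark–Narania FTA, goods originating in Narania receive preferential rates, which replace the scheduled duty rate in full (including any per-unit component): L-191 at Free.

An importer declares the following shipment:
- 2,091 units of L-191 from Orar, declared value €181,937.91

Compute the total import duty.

€13,215.12

Line 1 (L-191, Orar, 2,091 units, €181,937.91):
Base rate for L-191 is €6.32/unit.
L-191 has an FTA preferential rate, but origin Orar is not Narania; base rate stands.
Duty = 2,091 × €6.32 = €13,215.12.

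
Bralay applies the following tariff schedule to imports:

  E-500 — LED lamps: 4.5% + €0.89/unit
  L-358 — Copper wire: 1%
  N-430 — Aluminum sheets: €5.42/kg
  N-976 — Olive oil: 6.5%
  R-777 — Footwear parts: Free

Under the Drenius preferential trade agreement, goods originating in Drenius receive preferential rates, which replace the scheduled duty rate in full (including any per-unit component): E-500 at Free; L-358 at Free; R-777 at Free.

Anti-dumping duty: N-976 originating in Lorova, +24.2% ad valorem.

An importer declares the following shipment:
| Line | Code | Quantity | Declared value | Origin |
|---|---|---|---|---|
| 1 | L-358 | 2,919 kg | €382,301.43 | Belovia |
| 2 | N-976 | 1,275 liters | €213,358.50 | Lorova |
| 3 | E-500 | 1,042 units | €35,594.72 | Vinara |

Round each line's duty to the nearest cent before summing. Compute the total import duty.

€71,853.21

Line 1 (L-358, Belovia, 2,919 kg, €382,301.43):
Base rate for L-358 is 1%.
L-358 has an FTA preferential rate, but origin Belovia is not Drenius; base rate stands.
Duty = €382,301.43 × 1% = €3,823.01.
Line 2 (N-976, Lorova, 1,275 liters, €213,358.50):
Base rate for N-976 is 6.5%.
Additional duty on N-976 from Lorova: +24.2%. Applied ad valorem rate: 6.5% + 24.2% = 30.7%.
Duty = €213,358.50 × 30.7% = €65,501.06.
Line 3 (E-500, Vinara, 1,042 units, €35,594.72):
Base rate for E-500 is 4.5% + €0.89/unit.
E-500 has an FTA preferential rate, but origin Vinara is not Drenius; base rate stands.
Duty = €35,594.72 × 4.5% + 1,042 × €0.89 = €2,529.14.
Total = €3,823.01 + €65,501.06 + €2,529.14 = €71,853.21.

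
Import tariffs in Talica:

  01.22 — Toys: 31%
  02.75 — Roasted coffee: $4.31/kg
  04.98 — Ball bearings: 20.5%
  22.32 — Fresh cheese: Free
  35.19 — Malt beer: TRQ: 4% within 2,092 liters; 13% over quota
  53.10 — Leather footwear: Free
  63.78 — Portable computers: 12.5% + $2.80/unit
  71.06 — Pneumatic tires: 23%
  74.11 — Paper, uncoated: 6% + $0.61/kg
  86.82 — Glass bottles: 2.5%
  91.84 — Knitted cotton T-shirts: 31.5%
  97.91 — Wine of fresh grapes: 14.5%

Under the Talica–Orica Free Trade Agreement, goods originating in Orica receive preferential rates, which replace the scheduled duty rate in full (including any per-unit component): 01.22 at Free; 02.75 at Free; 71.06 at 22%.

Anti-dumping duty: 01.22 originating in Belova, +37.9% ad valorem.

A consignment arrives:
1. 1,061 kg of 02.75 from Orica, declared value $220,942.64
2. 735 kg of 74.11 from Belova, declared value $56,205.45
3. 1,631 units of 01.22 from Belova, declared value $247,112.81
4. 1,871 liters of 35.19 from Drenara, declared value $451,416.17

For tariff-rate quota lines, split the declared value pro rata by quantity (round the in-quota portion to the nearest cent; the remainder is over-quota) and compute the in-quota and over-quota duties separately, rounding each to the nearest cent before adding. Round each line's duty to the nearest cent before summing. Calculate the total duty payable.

$192,138.06

Line 1 (02.75, Orica, 1,061 kg, $220,942.64):
Base rate for 02.75 is $4.31/kg.
Origin Orica qualifies under the Talica–Orica agreement and 02.75 is covered: preferential rate Free applies instead.
Duty = $220,942.64 × 0% = $0.00.
Line 2 (74.11, Belova, 735 kg, $56,205.45):
Base rate for 74.11 is 6% + $0.61/kg.
Duty = $56,205.45 × 6% + 735 × $0.61 = $3,820.68.
Line 3 (01.22, Belova, 1,631 units, $247,112.81):
Base rate for 01.22 is 31%.
01.22 has an FTA preferential rate, but origin Belova is not Orica; base rate stands.
Additional duty on 01.22 from Belova: +37.9%. Applied ad valorem rate: 31% + 37.9% = 68.9%.
Duty = $247,112.81 × 68.9% = $170,260.73.
Line 4 (35.19, Drenara, 1,871 liters, $451,416.17):
Code 35.19 is under a tariff-rate quota (threshold 2,092 liters). Quantity 1,871 liters is within the quota, so the in-quota rate 4% applies to the full value.
Duty = $451,416.17 × 4% = $18,056.65.
Total = $0.00 + $3,820.68 + $170,260.73 + $18,056.65 = $192,138.06.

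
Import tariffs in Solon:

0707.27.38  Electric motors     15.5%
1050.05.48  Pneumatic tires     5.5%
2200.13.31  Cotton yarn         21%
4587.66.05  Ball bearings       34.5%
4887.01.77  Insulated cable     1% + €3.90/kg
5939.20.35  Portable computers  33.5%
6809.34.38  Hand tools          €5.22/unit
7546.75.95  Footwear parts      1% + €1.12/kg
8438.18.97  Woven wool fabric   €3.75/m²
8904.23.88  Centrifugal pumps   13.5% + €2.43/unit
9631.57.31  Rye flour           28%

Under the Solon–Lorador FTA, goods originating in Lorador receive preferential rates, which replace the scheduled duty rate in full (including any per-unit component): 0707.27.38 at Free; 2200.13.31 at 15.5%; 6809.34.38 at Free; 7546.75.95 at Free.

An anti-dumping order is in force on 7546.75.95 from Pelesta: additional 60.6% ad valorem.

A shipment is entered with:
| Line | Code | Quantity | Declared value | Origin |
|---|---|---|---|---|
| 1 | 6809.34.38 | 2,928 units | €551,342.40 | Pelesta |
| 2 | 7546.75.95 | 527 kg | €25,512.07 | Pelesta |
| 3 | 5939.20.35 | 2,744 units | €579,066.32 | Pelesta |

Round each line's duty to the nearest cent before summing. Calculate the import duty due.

€225,577.06

Line 1 (6809.34.38, Pelesta, 2,928 units, €551,342.40):
Base rate for 6809.34.38 is €5.22/unit.
6809.34.38 has an FTA preferential rate, but origin Pelesta is not Lorador; base rate stands.
Duty = 2,928 × €5.22 = €15,284.16.
Line 2 (7546.75.95, Pelesta, 527 kg, €25,512.07):
Base rate for 7546.75.95 is 1% + €1.12/kg.
7546.75.95 has an FTA preferential rate, but origin Pelesta is not Lorador; base rate stands.
Additional duty on 7546.75.95 from Pelesta: +60.6%. Applied ad valorem rate: 1% + 60.6% = 61.6%.
Duty = €25,512.07 × 61.6% + 527 × €1.12 = €16,305.68.
Line 3 (5939.20.35, Pelesta, 2,744 units, €579,066.32):
Base rate for 5939.20.35 is 33.5%.
Duty = €579,066.32 × 33.5% = €193,987.22.
Total = €15,284.16 + €16,305.68 + €193,987.22 = €225,577.06.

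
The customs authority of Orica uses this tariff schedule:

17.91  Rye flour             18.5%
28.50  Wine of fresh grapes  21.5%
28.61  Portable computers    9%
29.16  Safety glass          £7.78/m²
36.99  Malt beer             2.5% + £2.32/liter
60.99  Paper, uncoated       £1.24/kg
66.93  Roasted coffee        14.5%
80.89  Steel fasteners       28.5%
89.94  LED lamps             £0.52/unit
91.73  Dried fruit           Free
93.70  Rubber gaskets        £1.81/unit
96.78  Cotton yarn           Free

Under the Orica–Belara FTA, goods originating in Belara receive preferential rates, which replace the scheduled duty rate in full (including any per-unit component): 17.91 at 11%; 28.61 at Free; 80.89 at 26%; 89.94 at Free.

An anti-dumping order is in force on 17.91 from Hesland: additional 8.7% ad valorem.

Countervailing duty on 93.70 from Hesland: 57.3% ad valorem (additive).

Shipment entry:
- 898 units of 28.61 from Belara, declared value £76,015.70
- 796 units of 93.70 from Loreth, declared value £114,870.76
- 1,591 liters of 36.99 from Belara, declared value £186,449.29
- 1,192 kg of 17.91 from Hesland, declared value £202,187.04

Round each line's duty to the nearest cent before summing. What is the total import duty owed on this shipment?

Line 1 (28.61, Belara, 898 units, £76,015.70):
Base rate for 28.61 is 9%.
Origin Belara qualifies under the Orica–Belara agreement and 28.61 is covered: preferential rate Free applies instead.
Duty = £76,015.70 × 0% = £0.00.
Line 2 (93.70, Loreth, 796 units, £114,870.76):
Base rate for 93.70 is £1.81/unit.
The additional-duty order on 93.70 targets Hesland, not Loreth; it does not apply.
Duty = 796 × £1.81 = £1,440.76.
Line 3 (36.99, Belara, 1,591 liters, £186,449.29):
Base rate for 36.99 is 2.5% + £2.32/liter.
Origin Belara is the FTA partner but 36.99 is not on the preference list; base rate stands.
Duty = £186,449.29 × 2.5% + 1,591 × £2.32 = £8,352.35.
Line 4 (17.91, Hesland, 1,192 kg, £202,187.04):
Base rate for 17.91 is 18.5%.
17.91 has an FTA preferential rate, but origin Hesland is not Belara; base rate stands.
Additional duty on 17.91 from Hesland: +8.7%. Applied ad valorem rate: 18.5% + 8.7% = 27.2%.
Duty = £202,187.04 × 27.2% = £54,994.87.
Total = £0.00 + £1,440.76 + £8,352.35 + £54,994.87 = £64,787.98.

£64,787.98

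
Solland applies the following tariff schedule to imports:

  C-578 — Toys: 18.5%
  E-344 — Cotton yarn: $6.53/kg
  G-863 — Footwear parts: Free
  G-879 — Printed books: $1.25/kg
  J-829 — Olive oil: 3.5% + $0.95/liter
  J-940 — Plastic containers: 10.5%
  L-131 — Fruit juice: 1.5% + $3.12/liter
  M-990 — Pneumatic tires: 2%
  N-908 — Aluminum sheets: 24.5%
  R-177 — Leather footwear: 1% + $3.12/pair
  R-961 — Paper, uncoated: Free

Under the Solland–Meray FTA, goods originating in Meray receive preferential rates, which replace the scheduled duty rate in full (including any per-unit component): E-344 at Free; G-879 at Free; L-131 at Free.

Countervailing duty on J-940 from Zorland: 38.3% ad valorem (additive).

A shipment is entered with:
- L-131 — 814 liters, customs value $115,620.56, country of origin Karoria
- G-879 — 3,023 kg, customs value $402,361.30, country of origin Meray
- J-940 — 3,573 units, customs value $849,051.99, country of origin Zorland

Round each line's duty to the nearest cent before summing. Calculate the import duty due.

$418,611.36

Line 1 (L-131, Karoria, 814 liters, $115,620.56):
Base rate for L-131 is 1.5% + $3.12/liter.
L-131 has an FTA preferential rate, but origin Karoria is not Meray; base rate stands.
Duty = $115,620.56 × 1.5% + 814 × $3.12 = $4,273.99.
Line 2 (G-879, Meray, 3,023 kg, $402,361.30):
Base rate for G-879 is $1.25/kg.
Origin Meray qualifies under the Solland–Meray agreement and G-879 is covered: preferential rate Free applies instead.
Duty = $402,361.30 × 0% = $0.00.
Line 3 (J-940, Zorland, 3,573 units, $849,051.99):
Base rate for J-940 is 10.5%.
Additional duty on J-940 from Zorland: +38.3%. Applied ad valorem rate: 10.5% + 38.3% = 48.8%.
Duty = $849,051.99 × 48.8% = $414,337.37.
Total = $4,273.99 + $0.00 + $414,337.37 = $418,611.36.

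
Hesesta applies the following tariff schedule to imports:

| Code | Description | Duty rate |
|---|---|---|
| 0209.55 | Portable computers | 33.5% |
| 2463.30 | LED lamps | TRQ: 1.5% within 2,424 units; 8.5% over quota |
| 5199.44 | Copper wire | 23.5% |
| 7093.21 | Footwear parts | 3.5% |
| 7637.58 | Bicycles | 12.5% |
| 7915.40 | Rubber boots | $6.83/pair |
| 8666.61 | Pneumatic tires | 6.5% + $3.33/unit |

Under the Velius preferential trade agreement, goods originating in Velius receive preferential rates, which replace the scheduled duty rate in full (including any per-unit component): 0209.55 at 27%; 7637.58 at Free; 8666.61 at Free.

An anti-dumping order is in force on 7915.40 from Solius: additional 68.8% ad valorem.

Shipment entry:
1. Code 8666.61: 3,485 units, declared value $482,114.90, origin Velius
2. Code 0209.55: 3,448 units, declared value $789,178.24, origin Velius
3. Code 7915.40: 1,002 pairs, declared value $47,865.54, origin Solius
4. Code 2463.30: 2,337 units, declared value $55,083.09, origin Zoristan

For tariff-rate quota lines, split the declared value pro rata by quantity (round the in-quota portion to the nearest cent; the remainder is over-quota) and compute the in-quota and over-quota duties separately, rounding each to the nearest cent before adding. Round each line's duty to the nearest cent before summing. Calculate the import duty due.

$253,679.52

Line 1 (8666.61, Velius, 3,485 units, $482,114.90):
Base rate for 8666.61 is 6.5% + $3.33/unit.
Origin Velius qualifies under the Hesesta–Velius agreement and 8666.61 is covered: preferential rate Free applies instead.
Duty = $482,114.90 × 0% = $0.00.
Line 2 (0209.55, Velius, 3,448 units, $789,178.24):
Base rate for 0209.55 is 33.5%.
Origin Velius qualifies under the Hesesta–Velius agreement and 0209.55 is covered: preferential rate 27% applies instead.
Duty = $789,178.24 × 27% = $213,078.12.
Line 3 (7915.40, Solius, 1,002 pairs, $47,865.54):
Base rate for 7915.40 is $6.83/pair.
Additional duty on 7915.40 from Solius: +68.8% ad valorem. Applied ad valorem rate = 68.8%.
Duty = $47,865.54 × 68.8% + 1,002 × $6.83 = $39,775.15.
Line 4 (2463.30, Zoristan, 2,337 units, $55,083.09):
Code 2463.30 is under a tariff-rate quota (threshold 2,424 units). Quantity 2,337 units is within the quota, so the in-quota rate 1.5% applies to the full value.
Duty = $55,083.09 × 1.5% = $826.25.
Total = $0.00 + $213,078.12 + $39,775.15 + $826.25 = $253,679.52.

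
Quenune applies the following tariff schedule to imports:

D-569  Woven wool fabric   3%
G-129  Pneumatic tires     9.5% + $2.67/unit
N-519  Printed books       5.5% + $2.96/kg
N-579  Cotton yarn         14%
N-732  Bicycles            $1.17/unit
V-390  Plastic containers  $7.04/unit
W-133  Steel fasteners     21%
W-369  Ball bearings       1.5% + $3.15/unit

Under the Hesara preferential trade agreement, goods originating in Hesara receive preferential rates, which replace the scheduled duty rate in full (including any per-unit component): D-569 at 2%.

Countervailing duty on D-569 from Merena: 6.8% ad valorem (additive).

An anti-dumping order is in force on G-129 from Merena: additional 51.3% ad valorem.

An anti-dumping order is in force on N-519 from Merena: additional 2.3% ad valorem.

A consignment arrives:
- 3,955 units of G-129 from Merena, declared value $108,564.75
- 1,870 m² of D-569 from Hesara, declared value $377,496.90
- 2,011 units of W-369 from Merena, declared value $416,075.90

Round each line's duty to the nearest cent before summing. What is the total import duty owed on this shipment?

$96,692.95

Line 1 (G-129, Merena, 3,955 units, $108,564.75):
Base rate for G-129 is 9.5% + $2.67/unit.
Additional duty on G-129 from Merena: +51.3%. Applied ad valorem rate: 9.5% + 51.3% = 60.8%.
Duty = $108,564.75 × 60.8% + 3,955 × $2.67 = $76,567.22.
Line 2 (D-569, Hesara, 1,870 m², $377,496.90):
Base rate for D-569 is 3%.
Origin Hesara qualifies under the Quenune–Hesara agreement and D-569 is covered: preferential rate 2% applies instead.
The additional-duty order on D-569 targets Merena, not Hesara; it does not apply.
Duty = $377,496.90 × 2% = $7,549.94.
Line 3 (W-369, Merena, 2,011 units, $416,075.90):
Base rate for W-369 is 1.5% + $3.15/unit.
Duty = $416,075.90 × 1.5% + 2,011 × $3.15 = $12,575.79.
Total = $76,567.22 + $7,549.94 + $12,575.79 = $96,692.95.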